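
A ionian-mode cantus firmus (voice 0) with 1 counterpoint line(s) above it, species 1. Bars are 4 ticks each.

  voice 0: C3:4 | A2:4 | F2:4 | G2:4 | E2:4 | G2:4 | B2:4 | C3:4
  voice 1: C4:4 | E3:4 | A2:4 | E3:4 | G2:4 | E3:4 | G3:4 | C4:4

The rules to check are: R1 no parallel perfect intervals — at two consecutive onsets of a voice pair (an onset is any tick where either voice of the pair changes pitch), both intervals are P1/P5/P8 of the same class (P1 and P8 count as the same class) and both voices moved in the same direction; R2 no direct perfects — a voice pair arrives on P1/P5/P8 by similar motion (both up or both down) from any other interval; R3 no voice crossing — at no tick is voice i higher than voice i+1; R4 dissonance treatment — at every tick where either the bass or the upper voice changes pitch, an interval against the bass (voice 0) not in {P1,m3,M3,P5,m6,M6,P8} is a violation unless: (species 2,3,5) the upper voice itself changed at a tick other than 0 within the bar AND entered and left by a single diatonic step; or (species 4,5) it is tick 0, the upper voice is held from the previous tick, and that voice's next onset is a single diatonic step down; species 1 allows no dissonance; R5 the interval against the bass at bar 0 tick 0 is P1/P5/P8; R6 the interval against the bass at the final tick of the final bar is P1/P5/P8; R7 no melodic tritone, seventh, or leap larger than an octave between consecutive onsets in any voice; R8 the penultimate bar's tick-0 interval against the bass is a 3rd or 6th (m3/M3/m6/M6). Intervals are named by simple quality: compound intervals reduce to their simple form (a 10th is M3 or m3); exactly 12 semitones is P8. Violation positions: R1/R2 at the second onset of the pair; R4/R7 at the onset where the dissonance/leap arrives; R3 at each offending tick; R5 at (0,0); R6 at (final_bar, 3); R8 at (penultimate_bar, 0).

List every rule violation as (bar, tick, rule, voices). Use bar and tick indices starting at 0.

bar 0: v0=C3 v1=C4 downbeat P8
bar 1: v0=A2 v1=E3 downbeat P5
bar 2: v0=F2 v1=A2 downbeat M3
bar 3: v0=G2 v1=E3 downbeat M6
bar 4: v0=E2 v1=G2 downbeat m3
bar 5: v0=G2 v1=E3 downbeat M6
bar 6: v0=B2 v1=G3 downbeat m6
bar 7: v0=C3 v1=C4 downbeat P8
  -> R2 @ bar 1 tick 0 v(0, 1): C3/C4 P8 -> A2/E3 P5 similar
  -> R2 @ bar 7 tick 0 v(0, 1): B2/G3 m6 -> C3/C4 P8 similar

(1, 0, R2, (0, 1))
(7, 0, R2, (0, 1))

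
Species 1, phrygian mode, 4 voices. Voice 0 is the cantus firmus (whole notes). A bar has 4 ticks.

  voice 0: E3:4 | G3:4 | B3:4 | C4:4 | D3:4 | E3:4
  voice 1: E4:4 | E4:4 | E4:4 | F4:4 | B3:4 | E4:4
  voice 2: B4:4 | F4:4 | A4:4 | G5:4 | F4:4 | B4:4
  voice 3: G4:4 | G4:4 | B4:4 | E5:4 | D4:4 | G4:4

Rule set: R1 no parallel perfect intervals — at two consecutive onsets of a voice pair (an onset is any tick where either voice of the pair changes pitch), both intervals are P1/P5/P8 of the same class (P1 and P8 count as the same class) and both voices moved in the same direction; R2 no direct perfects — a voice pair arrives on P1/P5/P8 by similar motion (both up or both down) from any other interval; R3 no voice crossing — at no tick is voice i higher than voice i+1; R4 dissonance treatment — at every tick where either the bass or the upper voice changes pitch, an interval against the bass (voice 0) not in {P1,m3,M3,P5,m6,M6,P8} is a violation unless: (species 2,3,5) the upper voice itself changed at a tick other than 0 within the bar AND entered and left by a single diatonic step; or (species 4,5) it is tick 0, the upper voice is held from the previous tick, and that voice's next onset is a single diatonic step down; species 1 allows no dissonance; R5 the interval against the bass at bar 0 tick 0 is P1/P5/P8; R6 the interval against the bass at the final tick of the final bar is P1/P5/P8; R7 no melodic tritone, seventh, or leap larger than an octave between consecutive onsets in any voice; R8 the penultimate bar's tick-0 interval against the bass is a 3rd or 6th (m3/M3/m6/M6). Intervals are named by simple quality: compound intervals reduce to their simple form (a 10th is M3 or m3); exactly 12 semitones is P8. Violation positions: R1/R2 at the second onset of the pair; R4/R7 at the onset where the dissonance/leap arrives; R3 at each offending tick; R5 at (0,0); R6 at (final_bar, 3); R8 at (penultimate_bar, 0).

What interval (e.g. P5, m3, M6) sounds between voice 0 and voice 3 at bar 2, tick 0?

voice 0=B3 voice 3=B4 -> P8

P8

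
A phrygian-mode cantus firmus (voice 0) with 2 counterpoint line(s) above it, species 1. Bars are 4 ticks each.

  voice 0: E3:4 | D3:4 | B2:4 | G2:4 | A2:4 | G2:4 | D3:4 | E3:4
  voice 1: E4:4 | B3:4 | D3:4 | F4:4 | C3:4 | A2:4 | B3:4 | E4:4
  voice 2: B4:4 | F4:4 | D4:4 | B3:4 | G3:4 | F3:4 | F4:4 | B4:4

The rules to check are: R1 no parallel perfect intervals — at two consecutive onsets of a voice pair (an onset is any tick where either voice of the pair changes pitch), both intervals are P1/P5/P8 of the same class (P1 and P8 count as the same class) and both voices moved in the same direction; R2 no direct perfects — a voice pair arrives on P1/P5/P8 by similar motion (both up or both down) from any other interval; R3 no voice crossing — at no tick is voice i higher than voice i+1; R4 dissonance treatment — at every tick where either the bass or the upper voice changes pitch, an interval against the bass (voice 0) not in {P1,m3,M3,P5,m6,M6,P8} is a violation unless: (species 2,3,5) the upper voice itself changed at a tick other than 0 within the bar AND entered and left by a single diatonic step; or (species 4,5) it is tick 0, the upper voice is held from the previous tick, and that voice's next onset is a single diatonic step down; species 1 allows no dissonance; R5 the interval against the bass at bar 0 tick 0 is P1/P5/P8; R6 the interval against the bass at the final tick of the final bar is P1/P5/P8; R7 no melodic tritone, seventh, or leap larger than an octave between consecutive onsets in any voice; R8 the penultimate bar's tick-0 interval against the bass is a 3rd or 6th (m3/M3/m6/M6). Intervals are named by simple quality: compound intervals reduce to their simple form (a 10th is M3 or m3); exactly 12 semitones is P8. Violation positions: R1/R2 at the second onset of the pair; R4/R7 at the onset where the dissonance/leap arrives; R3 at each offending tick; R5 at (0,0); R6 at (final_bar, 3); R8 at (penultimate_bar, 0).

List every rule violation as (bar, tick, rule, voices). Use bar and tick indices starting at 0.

(1, 0, R7, (2,))
(2, 0, R2, (1, 2))
(3, 0, R3, (1, 2))
(3, 0, R4, (0, 1))
(3, 0, R7, (1,))
(3, 1, R3, (1, 2))
(3, 2, R3, (1, 2))
(3, 3, R3, (1, 2))
(4, 0, R2, (1, 2))
(4, 0, R4, (0, 2))
(4, 0, R7, (1,))
(5, 0, R4, (0, 1))
(5, 0, R4, (0, 2))
(6, 0, R7, (1,))
(7, 0, R2, (0, 1))
(7, 0, R2, (0, 2))
(7, 0, R2, (1, 2))
(7, 0, R7, (2,))

bar 0: v0=E3 v1=E4 v2=B4 downbeat P5
bar 1: v0=D3 v1=B3 v2=F4 downbeat m3
bar 2: v0=B2 v1=D3 v2=D4 downbeat m3
bar 3: v0=G2 v1=F4 v2=B3 downbeat M3
bar 4: v0=A2 v1=C3 v2=G3 downbeat m7
bar 5: v0=G2 v1=A2 v2=F3 downbeat m7
bar 6: v0=D3 v1=B3 v2=F4 downbeat m3
bar 7: v0=E3 v1=E4 v2=B4 downbeat P5
  -> R7 @ bar 1 tick 0 v(2,): B4->F4 leap 6st
  -> R2 @ bar 2 tick 0 v(1, 2): B3/F4 TT -> D3/D4 P8 similar
  -> R3 @ bar 3 tick 0 v(1, 2): F4 above B3
  -> R4 @ bar 3 tick 0 v(0, 1): G2/F4 m7 untreated
  -> R7 @ bar 3 tick 0 v(1,): D3->F4 leap 15st
  -> R3 @ bar 3 tick 1 v(1, 2): F4 above B3
  -> R3 @ bar 3 tick 2 v(1, 2): F4 above B3
  -> R3 @ bar 3 tick 3 v(1, 2): F4 above B3
  -> R2 @ bar 4 tick 0 v(1, 2): F4/B3 TT -> C3/G3 P5 similar
  -> R4 @ bar 4 tick 0 v(0, 2): A2/G3 m7 untreated
  -> R7 @ bar 4 tick 0 v(1,): F4->C3 leap 17st
  -> R4 @ bar 5 tick 0 v(0, 1): G2/A2 M2 untreated
  -> R4 @ bar 5 tick 0 v(0, 2): G2/F3 m7 untreated
  -> R7 @ bar 6 tick 0 v(1,): A2->B3 leap 14st
  -> R2 @ bar 7 tick 0 v(0, 1): D3/B3 M6 -> E3/E4 P8 similar
  -> R2 @ bar 7 tick 0 v(0, 2): D3/F4 m3 -> E3/B4 P5 similar
  -> R2 @ bar 7 tick 0 v(1, 2): B3/F4 TT -> E4/B4 P5 similar
  -> R7 @ bar 7 tick 0 v(2,): F4->B4 leap 6st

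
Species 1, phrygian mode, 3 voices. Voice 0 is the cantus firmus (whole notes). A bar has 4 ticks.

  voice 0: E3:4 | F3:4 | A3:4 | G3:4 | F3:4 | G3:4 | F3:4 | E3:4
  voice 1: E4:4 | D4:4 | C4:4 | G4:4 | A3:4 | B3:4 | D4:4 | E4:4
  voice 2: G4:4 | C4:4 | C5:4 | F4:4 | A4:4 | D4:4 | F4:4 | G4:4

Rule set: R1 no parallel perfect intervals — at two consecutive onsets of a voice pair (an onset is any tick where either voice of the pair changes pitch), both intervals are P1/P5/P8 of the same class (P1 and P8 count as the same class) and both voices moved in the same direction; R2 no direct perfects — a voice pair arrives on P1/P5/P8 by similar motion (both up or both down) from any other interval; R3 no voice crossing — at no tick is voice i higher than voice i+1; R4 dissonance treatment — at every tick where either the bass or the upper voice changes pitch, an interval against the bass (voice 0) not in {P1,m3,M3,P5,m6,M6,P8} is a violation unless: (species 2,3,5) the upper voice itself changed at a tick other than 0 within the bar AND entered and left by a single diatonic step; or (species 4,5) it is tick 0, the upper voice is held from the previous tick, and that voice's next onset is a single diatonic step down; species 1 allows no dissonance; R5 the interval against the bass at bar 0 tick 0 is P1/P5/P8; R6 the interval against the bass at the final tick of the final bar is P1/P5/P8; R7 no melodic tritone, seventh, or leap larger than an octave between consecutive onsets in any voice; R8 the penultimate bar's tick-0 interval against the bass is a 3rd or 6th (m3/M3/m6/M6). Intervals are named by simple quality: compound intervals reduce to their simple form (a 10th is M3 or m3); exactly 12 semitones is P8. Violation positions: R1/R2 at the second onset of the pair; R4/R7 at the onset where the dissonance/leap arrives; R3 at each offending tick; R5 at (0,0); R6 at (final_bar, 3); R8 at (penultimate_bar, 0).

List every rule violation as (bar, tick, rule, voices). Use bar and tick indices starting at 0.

bar 0: v0=E3 v1=E4 v2=G4 downbeat m3
bar 1: v0=F3 v1=D4 v2=C4 downbeat P5
bar 2: v0=A3 v1=C4 v2=C5 downbeat m3
bar 3: v0=G3 v1=G4 v2=F4 downbeat m7
bar 4: v0=F3 v1=A3 v2=A4 downbeat M3
bar 5: v0=G3 v1=B3 v2=D4 downbeat P5
bar 6: v0=F3 v1=D4 v2=F4 downbeat P8
bar 7: v0=E3 v1=E4 v2=G4 downbeat m3
  -> R5 @ bar 0 tick 0 v(0, 2): opens on m3
  -> R3 @ bar 1 tick 0 v(1, 2): D4 above C4
  -> R3 @ bar 1 tick 1 v(1, 2): D4 above C4
  -> R3 @ bar 1 tick 2 v(1, 2): D4 above C4
  -> R3 @ bar 1 tick 3 v(1, 2): D4 above C4
  -> R3 @ bar 3 tick 0 v(1, 2): G4 above F4
  -> R4 @ bar 3 tick 0 v(0, 2): G3/F4 m7 untreated
  -> R3 @ bar 3 tick 1 v(1, 2): G4 above F4
  -> R3 @ bar 3 tick 2 v(1, 2): G4 above F4
  -> R3 @ bar 3 tick 3 v(1, 2): G4 above F4
  -> R7 @ bar 4 tick 0 v(1,): G4->A3 leap 10st
  -> R8 @ bar 6 tick 0 v(0, 2): penult P8 not 3rd/6th
  -> R6 @ bar 7 tick 3 v(0, 2): closes on m3

(0, 0, R5, (0, 2))
(1, 0, R3, (1, 2))
(1, 1, R3, (1, 2))
(1, 2, R3, (1, 2))
(1, 3, R3, (1, 2))
(3, 0, R3, (1, 2))
(3, 0, R4, (0, 2))
(3, 1, R3, (1, 2))
(3, 2, R3, (1, 2))
(3, 3, R3, (1, 2))
(4, 0, R7, (1,))
(6, 0, R8, (0, 2))
(7, 3, R6, (0, 2))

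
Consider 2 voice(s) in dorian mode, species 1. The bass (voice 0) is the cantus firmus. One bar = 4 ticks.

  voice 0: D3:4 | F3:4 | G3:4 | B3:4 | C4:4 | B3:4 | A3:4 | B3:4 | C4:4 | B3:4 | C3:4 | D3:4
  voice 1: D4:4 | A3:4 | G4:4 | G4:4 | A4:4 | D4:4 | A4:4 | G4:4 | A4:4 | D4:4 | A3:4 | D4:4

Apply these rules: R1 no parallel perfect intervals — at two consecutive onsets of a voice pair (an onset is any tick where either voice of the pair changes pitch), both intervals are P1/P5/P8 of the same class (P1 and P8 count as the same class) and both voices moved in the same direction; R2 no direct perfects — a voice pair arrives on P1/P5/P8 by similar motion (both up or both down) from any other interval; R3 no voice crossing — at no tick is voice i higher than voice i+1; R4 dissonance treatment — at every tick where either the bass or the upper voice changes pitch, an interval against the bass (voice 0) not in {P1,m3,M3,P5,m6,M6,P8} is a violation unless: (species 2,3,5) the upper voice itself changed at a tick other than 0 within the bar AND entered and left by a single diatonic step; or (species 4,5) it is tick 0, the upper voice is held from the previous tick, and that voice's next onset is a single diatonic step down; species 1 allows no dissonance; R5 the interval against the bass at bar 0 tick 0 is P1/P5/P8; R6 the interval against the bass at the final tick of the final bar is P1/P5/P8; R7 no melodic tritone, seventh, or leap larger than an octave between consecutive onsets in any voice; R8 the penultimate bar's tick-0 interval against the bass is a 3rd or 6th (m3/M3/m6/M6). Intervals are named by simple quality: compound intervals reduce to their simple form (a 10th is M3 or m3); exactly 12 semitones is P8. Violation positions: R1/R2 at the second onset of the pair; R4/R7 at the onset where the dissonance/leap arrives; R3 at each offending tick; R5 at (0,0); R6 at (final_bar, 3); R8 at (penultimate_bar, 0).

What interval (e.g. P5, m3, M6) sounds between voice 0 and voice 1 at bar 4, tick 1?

M6

voice 0=C4 voice 1=A4 -> M6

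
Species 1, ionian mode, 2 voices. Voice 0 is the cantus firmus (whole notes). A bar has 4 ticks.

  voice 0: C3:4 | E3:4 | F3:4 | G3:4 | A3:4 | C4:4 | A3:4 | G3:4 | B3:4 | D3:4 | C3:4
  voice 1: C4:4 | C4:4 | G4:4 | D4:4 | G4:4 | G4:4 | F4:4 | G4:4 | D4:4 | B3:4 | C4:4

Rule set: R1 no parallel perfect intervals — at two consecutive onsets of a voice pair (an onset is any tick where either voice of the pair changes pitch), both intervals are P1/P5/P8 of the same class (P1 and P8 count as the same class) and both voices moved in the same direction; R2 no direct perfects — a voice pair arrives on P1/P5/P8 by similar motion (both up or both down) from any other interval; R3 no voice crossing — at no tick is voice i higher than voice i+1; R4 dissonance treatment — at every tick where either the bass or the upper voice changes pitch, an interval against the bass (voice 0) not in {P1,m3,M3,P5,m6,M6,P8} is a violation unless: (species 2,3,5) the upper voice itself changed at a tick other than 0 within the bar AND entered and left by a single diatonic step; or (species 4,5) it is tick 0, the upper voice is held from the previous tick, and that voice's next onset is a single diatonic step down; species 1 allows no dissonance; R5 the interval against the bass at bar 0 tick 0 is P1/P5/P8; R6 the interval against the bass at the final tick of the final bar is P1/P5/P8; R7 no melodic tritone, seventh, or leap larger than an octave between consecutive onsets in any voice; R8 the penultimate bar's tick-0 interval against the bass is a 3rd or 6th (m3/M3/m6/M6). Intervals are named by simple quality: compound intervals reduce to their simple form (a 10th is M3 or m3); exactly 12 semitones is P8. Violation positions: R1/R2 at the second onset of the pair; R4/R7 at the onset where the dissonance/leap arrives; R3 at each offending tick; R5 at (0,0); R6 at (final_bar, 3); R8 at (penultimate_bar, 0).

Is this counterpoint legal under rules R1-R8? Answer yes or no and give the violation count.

bar 0: v0=C3 v1=C4 (P8)
bar 1: v0=E3 v1=C4 (m6)
bar 2: v0=F3 v1=G4 (M2)
bar 3: v0=G3 v1=D4 (P5)
bar 4: v0=A3 v1=G4 (m7)
bar 5: v0=C4 v1=G4 (P5)
bar 6: v0=A3 v1=F4 (m6)
bar 7: v0=G3 v1=G4 (P8)
bar 8: v0=B3 v1=D4 (m3)
bar 9: v0=D3 v1=B3 (M6)
bar 10: v0=C3 v1=C4 (P8)
  R4 @ bar2.0: F3/G4 M2 untreated
  R4 @ bar4.0: A3/G4 m7 untreated

No (2 violations)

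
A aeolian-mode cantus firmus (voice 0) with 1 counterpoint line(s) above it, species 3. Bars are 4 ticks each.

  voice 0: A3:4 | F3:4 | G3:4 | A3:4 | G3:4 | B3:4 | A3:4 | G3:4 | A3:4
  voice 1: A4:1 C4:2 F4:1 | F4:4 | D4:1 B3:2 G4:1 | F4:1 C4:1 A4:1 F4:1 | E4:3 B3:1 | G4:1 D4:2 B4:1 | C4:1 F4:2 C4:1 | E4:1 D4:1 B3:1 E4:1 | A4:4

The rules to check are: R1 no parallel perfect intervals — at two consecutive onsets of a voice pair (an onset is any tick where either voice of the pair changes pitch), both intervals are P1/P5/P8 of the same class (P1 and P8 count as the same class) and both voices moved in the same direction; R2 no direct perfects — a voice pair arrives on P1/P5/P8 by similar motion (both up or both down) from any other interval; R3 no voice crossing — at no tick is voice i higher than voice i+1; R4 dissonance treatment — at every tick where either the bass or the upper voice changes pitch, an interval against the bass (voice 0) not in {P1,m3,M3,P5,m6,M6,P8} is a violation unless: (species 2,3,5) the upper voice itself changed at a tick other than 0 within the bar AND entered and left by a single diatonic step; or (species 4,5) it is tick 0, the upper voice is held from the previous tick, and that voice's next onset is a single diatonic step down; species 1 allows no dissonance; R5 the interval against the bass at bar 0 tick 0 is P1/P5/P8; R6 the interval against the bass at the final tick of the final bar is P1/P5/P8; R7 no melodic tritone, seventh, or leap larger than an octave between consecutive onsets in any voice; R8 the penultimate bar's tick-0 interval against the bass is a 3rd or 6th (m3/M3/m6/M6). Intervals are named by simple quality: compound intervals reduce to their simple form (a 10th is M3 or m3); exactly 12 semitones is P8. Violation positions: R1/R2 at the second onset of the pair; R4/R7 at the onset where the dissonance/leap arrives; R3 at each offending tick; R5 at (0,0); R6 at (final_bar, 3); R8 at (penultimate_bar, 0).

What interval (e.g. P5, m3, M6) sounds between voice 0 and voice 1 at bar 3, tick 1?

voice 0=A3 voice 1=C4 -> m3

m3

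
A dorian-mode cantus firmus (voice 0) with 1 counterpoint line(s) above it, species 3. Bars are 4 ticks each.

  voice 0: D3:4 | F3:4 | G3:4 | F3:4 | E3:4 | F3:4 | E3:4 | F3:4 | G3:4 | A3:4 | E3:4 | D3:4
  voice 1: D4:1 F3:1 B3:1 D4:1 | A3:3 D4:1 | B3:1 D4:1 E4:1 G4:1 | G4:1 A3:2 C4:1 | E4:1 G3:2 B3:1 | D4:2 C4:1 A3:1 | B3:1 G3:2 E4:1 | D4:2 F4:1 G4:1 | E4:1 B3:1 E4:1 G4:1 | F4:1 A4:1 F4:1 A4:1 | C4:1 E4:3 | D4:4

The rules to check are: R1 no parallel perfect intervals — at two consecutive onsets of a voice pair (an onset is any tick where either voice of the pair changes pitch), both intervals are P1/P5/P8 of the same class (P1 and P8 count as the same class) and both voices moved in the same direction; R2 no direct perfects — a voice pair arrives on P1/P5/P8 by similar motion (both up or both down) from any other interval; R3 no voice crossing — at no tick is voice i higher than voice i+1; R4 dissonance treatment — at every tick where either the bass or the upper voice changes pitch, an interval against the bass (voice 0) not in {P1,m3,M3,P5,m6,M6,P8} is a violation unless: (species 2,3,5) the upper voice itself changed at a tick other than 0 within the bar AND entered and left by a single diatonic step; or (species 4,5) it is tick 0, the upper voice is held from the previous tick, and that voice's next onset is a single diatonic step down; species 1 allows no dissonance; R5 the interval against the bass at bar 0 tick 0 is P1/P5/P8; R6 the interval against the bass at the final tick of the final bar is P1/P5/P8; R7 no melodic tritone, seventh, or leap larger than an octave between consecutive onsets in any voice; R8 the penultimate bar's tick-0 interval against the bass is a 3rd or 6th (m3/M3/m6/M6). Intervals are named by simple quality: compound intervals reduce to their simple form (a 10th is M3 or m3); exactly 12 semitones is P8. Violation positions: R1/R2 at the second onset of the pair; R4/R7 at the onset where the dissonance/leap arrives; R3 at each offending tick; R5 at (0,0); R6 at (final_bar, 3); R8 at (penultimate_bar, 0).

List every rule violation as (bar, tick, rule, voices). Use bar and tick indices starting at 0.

(0, 2, R7, (1,))
(3, 0, R4, (0, 1))
(3, 1, R7, (1,))
(7, 3, R4, (0, 1))
(11, 0, R1, (0, 1))

bar 0: v0=D3 v1=D4 downbeat P8
bar 1: v0=F3 v1=A3 downbeat M3
bar 2: v0=G3 v1=B3 downbeat M3
bar 3: v0=F3 v1=G4 downbeat M2
bar 4: v0=E3 v1=E4 downbeat P8
bar 5: v0=F3 v1=D4 downbeat M6
bar 6: v0=E3 v1=B3 downbeat P5
bar 7: v0=F3 v1=D4 downbeat M6
bar 8: v0=G3 v1=E4 downbeat M6
bar 9: v0=A3 v1=F4 downbeat m6
bar 10: v0=E3 v1=C4 downbeat m6
bar 11: v0=D3 v1=D4 downbeat P8
  -> R7 @ bar 0 tick 2 v(1,): F3->B3 leap 6st
  -> R4 @ bar 3 tick 0 v(0, 1): F3/G4 M2 untreated
  -> R7 @ bar 3 tick 1 v(1,): G4->A3 leap 10st
  -> R4 @ bar 7 tick 3 v(0, 1): F3/G4 M2 untreated
  -> R1 @ bar 11 tick 0 v(0, 1): E3/E4 P8 -> D3/D4 P8 similar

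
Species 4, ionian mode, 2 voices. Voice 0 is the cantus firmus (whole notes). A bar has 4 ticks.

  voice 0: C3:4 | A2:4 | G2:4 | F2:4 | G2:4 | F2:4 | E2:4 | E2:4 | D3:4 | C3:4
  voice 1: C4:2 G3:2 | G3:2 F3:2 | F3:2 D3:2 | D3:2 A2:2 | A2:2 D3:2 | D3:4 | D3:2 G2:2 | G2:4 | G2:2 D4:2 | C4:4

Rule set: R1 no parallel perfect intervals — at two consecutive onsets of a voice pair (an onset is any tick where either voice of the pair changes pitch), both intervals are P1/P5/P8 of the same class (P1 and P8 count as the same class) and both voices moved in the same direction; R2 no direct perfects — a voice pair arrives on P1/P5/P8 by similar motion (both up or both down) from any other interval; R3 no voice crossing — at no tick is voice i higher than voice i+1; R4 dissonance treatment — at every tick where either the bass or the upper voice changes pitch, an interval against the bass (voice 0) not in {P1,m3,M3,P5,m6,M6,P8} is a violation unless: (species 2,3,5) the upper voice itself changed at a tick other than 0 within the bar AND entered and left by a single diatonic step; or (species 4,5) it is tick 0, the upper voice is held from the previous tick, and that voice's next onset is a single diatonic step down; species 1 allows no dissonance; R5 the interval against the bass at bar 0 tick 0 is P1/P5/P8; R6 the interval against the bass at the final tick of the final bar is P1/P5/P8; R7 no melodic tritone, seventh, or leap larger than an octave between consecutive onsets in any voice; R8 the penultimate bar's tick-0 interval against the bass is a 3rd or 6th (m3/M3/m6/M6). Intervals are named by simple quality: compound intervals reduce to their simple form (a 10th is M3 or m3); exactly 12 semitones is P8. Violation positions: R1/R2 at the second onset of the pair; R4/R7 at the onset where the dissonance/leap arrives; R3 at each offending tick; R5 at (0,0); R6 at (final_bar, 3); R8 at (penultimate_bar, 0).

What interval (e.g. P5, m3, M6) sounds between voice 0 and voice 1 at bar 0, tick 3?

P5

voice 0=C3 voice 1=G3 -> P5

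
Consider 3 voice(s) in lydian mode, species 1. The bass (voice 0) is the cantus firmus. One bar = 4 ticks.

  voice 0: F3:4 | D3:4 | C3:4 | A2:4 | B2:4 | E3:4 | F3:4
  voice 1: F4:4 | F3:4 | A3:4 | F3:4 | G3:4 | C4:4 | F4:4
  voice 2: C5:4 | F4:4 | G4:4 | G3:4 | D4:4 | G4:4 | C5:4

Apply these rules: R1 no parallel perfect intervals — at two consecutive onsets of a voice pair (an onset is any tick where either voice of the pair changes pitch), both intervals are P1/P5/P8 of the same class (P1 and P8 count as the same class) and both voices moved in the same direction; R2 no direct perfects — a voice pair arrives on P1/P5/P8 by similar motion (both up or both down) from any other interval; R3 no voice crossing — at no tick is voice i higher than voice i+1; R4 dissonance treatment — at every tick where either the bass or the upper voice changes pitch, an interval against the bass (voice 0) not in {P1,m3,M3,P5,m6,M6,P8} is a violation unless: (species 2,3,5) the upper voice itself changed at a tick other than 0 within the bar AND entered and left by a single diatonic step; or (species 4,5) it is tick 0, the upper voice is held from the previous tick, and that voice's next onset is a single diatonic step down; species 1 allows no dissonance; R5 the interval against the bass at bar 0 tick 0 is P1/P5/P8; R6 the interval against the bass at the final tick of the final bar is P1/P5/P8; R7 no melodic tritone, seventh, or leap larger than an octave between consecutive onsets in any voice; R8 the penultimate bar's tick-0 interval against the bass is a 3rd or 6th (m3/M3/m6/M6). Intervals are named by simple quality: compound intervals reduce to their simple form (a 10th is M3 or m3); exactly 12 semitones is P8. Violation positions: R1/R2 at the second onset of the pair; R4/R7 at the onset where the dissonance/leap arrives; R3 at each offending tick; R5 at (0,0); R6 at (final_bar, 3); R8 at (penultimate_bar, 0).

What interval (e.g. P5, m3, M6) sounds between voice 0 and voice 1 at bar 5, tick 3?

m6

voice 0=E3 voice 1=C4 -> m6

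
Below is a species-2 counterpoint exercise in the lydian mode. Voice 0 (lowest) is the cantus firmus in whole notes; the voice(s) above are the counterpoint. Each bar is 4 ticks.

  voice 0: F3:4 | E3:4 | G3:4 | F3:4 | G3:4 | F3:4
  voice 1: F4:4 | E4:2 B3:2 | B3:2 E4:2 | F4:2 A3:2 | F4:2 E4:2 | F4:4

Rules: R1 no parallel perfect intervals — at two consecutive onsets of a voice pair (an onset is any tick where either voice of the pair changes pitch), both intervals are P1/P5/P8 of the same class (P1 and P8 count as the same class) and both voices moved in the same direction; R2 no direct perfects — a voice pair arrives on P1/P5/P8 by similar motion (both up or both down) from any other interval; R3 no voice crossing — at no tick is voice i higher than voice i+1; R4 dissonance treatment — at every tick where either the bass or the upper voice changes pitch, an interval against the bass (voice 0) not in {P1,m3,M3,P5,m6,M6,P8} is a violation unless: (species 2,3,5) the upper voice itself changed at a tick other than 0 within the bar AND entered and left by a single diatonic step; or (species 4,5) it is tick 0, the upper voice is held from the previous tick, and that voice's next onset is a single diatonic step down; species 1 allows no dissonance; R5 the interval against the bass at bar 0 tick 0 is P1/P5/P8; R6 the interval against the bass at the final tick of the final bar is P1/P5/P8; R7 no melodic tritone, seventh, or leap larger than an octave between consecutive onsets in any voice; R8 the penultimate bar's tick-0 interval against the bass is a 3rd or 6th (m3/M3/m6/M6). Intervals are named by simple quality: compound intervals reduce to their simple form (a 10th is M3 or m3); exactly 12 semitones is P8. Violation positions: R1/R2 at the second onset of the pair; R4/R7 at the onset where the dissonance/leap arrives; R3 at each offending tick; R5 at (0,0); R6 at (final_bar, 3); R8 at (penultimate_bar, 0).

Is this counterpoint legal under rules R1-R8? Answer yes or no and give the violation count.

bar 0: v0=F3 v1=F4 (P8)
bar 1: v0=E3 v1=E4 (P8)
bar 2: v0=G3 v1=B3 (M3)
bar 3: v0=F3 v1=F4 (P8)
bar 4: v0=G3 v1=F4 (m7)
bar 5: v0=F3 v1=F4 (P8)
  R1 @ bar1.0: F3/F4 P8 -> E3/E4 P8 similar
  R4 @ bar4.0: G3/F4 m7 untreated
  R8 @ bar4.0: penult m7 not 3rd/6th

No (3 violations)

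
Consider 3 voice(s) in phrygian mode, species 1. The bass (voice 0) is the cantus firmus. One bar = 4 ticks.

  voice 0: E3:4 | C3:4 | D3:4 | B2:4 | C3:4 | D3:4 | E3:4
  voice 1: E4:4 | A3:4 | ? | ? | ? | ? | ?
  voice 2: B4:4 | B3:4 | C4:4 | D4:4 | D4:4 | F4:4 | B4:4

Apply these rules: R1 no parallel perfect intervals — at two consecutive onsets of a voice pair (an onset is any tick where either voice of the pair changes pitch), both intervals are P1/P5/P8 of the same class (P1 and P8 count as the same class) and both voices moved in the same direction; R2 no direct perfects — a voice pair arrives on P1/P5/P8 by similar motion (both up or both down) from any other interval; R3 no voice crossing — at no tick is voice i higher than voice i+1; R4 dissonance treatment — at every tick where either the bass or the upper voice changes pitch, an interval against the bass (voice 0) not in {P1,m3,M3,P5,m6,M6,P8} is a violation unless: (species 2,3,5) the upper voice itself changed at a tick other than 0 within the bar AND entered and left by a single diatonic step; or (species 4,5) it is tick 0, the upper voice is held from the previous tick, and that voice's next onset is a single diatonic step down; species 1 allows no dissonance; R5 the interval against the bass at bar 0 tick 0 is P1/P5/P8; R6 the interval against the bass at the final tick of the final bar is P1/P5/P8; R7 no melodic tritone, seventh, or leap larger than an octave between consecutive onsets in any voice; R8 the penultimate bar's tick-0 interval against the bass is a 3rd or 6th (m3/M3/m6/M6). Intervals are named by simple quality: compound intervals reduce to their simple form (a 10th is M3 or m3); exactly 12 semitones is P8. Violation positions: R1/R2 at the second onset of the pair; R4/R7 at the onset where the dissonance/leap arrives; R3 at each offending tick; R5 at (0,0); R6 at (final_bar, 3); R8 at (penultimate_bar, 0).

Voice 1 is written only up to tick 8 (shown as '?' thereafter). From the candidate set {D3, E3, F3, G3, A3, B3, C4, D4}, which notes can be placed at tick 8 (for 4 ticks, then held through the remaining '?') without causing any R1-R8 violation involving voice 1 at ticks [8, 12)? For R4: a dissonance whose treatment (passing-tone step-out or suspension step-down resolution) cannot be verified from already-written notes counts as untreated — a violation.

D3: legal
E3: violates R4
F3: legal
G3: violates R4
A3: legal
B3: legal
C4: violates R2,R4
D4: violates R2,R3

{A3, B3, D3, F3}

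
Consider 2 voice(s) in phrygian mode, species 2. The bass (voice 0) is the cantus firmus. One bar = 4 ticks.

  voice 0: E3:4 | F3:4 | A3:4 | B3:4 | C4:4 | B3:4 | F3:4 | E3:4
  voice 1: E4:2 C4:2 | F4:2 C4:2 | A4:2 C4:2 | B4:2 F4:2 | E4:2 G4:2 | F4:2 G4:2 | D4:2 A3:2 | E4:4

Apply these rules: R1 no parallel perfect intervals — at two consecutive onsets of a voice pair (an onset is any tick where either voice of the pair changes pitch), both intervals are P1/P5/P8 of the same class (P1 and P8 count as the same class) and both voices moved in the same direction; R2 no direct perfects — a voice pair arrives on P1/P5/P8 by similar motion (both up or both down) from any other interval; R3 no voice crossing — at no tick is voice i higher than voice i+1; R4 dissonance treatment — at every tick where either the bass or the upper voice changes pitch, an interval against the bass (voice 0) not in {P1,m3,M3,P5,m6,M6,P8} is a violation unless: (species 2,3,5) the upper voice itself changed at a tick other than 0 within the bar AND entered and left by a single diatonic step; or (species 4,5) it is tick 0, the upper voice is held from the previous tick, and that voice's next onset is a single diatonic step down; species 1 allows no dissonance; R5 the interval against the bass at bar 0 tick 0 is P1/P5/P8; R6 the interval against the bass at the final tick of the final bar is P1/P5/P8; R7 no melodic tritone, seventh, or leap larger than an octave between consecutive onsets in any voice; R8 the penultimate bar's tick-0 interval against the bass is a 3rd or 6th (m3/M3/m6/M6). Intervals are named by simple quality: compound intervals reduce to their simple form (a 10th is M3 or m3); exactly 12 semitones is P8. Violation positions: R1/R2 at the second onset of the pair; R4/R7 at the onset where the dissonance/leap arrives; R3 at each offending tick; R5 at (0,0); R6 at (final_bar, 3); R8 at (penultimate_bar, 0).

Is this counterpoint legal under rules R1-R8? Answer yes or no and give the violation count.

bar 0: v0=E3 v1=E4 (P8)
bar 1: v0=F3 v1=F4 (P8)
bar 2: v0=A3 v1=A4 (P8)
bar 3: v0=B3 v1=B4 (P8)
bar 4: v0=C4 v1=E4 (M3)
bar 5: v0=B3 v1=F4 (TT)
bar 6: v0=F3 v1=D4 (M6)
bar 7: v0=E3 v1=E4 (P8)
  R2 @ bar1.0: E3/C4 m6 -> F3/F4 P8 similar
  R2 @ bar2.0: F3/C4 P5 -> A3/A4 P8 similar
  R2 @ bar3.0: A3/C4 m3 -> B3/B4 P8 similar
  R7 @ bar3.0: C4->B4 leap 11st
  R4 @ bar3.2: B3/F4 TT untreated
  R7 @ bar3.2: B4->F4 leap 6st
  R4 @ bar5.0: B3/F4 TT untreated
  R7 @ bar6.0: B3->F3 leap 6st

No (8 violations)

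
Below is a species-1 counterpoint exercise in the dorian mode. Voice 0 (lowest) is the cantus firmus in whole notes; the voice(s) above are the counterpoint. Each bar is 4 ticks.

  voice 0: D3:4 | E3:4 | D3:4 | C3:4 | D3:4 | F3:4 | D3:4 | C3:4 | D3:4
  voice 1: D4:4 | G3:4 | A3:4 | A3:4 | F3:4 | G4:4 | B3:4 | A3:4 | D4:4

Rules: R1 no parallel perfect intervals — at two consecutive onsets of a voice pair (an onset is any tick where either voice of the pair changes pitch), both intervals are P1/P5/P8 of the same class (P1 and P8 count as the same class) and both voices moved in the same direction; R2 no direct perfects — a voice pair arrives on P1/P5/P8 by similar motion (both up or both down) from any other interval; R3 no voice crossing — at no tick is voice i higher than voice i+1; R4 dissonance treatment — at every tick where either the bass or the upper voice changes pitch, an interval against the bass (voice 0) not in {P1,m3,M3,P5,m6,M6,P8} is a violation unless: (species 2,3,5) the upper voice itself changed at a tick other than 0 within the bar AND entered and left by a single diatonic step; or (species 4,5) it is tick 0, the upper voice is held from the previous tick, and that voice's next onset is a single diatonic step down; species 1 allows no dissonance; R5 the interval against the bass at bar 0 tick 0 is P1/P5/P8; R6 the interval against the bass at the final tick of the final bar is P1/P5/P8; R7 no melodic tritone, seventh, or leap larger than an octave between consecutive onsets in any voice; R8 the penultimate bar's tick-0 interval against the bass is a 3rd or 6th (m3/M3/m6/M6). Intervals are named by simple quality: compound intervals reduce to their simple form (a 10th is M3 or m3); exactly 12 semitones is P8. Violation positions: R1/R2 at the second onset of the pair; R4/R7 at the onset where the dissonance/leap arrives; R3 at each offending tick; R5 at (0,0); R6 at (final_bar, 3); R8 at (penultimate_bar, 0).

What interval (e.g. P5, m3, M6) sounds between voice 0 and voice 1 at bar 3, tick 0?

voice 0=C3 voice 1=A3 -> M6

M6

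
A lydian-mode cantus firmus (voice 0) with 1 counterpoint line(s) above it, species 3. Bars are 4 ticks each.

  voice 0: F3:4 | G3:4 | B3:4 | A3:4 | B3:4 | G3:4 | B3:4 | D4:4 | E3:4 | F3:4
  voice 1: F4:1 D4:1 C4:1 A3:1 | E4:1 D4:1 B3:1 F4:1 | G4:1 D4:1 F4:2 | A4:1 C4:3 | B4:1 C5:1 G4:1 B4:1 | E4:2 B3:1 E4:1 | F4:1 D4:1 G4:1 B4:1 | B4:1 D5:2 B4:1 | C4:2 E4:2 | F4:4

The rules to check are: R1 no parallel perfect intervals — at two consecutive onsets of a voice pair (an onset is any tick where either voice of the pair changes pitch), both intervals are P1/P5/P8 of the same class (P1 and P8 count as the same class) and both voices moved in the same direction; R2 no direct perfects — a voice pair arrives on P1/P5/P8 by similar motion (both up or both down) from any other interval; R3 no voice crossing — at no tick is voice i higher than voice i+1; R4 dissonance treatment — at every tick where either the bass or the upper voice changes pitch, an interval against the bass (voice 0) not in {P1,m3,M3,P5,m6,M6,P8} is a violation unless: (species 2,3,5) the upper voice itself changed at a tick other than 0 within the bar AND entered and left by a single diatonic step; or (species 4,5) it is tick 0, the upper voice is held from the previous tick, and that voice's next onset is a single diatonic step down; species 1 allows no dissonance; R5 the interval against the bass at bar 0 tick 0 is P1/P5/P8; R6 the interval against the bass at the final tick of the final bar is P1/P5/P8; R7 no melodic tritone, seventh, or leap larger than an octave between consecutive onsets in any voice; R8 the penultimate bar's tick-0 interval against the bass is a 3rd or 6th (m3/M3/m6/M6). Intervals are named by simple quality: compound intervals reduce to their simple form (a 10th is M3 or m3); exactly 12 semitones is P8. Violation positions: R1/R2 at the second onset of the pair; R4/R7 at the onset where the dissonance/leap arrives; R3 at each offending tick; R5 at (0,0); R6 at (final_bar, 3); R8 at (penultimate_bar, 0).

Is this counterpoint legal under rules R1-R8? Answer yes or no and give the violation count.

bar 0: v0=F3 v1=F4 (P8)
bar 1: v0=G3 v1=E4 (M6)
bar 2: v0=B3 v1=G4 (m6)
bar 3: v0=A3 v1=A4 (P8)
bar 4: v0=B3 v1=B4 (P8)
bar 5: v0=G3 v1=E4 (M6)
bar 6: v0=B3 v1=F4 (TT)
bar 7: v0=D4 v1=B4 (M6)
bar 8: v0=E3 v1=C4 (m6)
bar 9: v0=F3 v1=F4 (P8)
  R4 @ bar1.3: G3/F4 m7 untreated
  R7 @ bar1.3: B3->F4 leap 6st
  R4 @ bar2.2: B3/F4 TT untreated
  R2 @ bar4.0: A3/C4 m3 -> B3/B4 P8 similar
  R7 @ bar4.0: C4->B4 leap 11st
  R4 @ bar4.1: B3/C5 m2 untreated
  R4 @ bar6.0: B3/F4 TT untreated
  R7 @ bar8.0: D4->E3 leap 10st
  R7 @ bar8.0: B4->C4 leap 11st
  R1 @ bar9.0: E3/E4 P8 -> F3/F4 P8 similar

No (10 violations)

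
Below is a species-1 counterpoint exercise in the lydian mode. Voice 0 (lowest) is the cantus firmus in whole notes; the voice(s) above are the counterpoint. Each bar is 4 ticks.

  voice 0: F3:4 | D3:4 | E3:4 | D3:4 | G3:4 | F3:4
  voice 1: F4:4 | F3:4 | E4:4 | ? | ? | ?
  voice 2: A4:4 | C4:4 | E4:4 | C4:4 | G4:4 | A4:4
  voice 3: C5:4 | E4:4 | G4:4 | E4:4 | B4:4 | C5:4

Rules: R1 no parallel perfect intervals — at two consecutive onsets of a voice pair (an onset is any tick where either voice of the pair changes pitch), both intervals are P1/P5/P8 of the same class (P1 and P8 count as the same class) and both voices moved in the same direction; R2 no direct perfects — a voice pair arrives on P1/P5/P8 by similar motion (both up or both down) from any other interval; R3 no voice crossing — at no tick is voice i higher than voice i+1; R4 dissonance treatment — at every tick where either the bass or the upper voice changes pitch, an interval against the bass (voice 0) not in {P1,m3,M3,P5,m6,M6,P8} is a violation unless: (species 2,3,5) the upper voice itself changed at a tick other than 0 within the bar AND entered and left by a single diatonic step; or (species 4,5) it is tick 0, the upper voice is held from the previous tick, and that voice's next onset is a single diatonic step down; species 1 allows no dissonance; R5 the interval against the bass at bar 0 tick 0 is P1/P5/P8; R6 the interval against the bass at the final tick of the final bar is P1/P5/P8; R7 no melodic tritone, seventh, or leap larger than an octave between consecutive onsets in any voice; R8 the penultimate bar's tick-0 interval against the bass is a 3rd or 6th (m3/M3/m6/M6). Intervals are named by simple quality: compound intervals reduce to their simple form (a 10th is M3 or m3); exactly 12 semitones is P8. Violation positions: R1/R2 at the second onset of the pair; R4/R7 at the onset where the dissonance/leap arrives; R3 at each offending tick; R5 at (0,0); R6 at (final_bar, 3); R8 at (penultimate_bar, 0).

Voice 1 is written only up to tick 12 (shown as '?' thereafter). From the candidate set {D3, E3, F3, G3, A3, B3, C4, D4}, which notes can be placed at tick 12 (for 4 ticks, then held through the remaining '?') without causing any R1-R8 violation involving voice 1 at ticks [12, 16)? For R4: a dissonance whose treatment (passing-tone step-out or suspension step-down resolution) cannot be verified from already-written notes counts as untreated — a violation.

D3: violates R1,R7
E3: violates R2,R4
F3: violates R2,R7
G3: violates R4
A3: violates R2
B3: legal
C4: violates R1,R4
D4: violates R1,R3

{B3}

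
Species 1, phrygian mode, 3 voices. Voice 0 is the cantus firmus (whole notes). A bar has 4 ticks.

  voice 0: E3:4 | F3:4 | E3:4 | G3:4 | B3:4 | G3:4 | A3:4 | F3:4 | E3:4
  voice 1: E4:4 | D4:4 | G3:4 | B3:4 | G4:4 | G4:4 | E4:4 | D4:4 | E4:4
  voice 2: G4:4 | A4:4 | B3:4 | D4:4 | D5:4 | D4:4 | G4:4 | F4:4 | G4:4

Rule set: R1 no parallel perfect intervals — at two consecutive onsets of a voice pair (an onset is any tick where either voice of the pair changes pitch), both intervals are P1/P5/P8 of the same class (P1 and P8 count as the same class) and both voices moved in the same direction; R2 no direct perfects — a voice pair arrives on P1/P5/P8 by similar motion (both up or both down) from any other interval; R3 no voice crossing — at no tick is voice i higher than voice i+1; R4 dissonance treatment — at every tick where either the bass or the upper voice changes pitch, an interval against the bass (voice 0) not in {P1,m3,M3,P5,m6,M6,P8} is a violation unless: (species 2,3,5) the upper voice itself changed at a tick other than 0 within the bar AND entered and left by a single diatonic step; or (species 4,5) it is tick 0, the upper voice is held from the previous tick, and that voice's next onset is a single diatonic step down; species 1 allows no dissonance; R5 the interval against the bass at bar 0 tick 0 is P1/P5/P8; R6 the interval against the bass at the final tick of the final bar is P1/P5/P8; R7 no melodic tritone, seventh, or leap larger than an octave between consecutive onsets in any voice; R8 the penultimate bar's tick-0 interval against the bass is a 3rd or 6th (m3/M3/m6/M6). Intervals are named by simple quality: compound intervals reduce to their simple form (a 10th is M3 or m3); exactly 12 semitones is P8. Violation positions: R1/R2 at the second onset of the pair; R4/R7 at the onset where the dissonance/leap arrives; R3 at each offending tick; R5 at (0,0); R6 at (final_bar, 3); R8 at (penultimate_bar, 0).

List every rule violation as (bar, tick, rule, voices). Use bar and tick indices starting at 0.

bar 0: v0=E3 v1=E4 v2=G4 downbeat m3
bar 1: v0=F3 v1=D4 v2=A4 downbeat M3
bar 2: v0=E3 v1=G3 v2=B3 downbeat P5
bar 3: v0=G3 v1=B3 v2=D4 downbeat P5
bar 4: v0=B3 v1=G4 v2=D5 downbeat m3
bar 5: v0=G3 v1=G4 v2=D4 downbeat P5
bar 6: v0=A3 v1=E4 v2=G4 downbeat m7
bar 7: v0=F3 v1=D4 v2=F4 downbeat P8
bar 8: v0=E3 v1=E4 v2=G4 downbeat m3
  -> R5 @ bar 0 tick 0 v(0, 2): opens on m3
  -> R2 @ bar 2 tick 0 v(0, 2): F3/A4 M3 -> E3/B3 P5 similar
  -> R7 @ bar 2 tick 0 v(2,): A4->B3 leap 10st
  -> R1 @ bar 3 tick 0 v(0, 2): E3/B3 P5 -> G3/D4 P5 similar
  -> R2 @ bar 4 tick 0 v(1, 2): B3/D4 m3 -> G4/D5 P5 similar
  -> R2 @ bar 5 tick 0 v(0, 2): B3/D5 m3 -> G3/D4 P5 similar
  -> R3 @ bar 5 tick 0 v(1, 2): G4 above D4
  -> R3 @ bar 5 tick 1 v(1, 2): G4 above D4
  -> R3 @ bar 5 tick 2 v(1, 2): G4 above D4
  -> R3 @ bar 5 tick 3 v(1, 2): G4 above D4
  -> R4 @ bar 6 tick 0 v(0, 2): A3/G4 m7 untreated
  -> R2 @ bar 7 tick 0 v(0, 2): A3/G4 m7 -> F3/F4 P8 similar
  -> R8 @ bar 7 tick 0 v(0, 2): penult P8 not 3rd/6th
  -> R6 @ bar 8 tick 3 v(0, 2): closes on m3

(0, 0, R5, (0, 2))
(2, 0, R2, (0, 2))
(2, 0, R7, (2,))
(3, 0, R1, (0, 2))
(4, 0, R2, (1, 2))
(5, 0, R2, (0, 2))
(5, 0, R3, (1, 2))
(5, 1, R3, (1, 2))
(5, 2, R3, (1, 2))
(5, 3, R3, (1, 2))
(6, 0, R4, (0, 2))
(7, 0, R2, (0, 2))
(7, 0, R8, (0, 2))
(8, 3, R6, (0, 2))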